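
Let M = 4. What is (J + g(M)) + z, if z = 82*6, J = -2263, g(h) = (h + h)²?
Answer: -1707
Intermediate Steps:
g(h) = 4*h² (g(h) = (2*h)² = 4*h²)
z = 492
(J + g(M)) + z = (-2263 + 4*4²) + 492 = (-2263 + 4*16) + 492 = (-2263 + 64) + 492 = -2199 + 492 = -1707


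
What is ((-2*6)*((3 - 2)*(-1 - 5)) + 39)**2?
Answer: 12321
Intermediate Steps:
((-2*6)*((3 - 2)*(-1 - 5)) + 39)**2 = (-12*(-6) + 39)**2 = (72 + 39)**2 = 111**2 = 12321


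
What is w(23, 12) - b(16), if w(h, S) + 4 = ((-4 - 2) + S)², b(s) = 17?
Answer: 15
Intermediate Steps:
w(h, S) = -4 + (-6 + S)² (w(h, S) = -4 + ((-4 - 2) + S)² = -4 + (-6 + S)²)
w(23, 12) - b(16) = (-4 + (-6 + 12)²) - 1*17 = (-4 + 6²) - 17 = (-4 + 36) - 17 = 32 - 17 = 15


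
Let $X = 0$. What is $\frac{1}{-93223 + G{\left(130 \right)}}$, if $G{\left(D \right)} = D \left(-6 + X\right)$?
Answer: $- \frac{1}{94003} \approx -1.0638 \cdot 10^{-5}$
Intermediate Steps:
$G{\left(D \right)} = - 6 D$ ($G{\left(D \right)} = D \left(-6 + 0\right) = D \left(-6\right) = - 6 D$)
$\frac{1}{-93223 + G{\left(130 \right)}} = \frac{1}{-93223 - 780} = \frac{1}{-94003} = - \frac{1}{94003}$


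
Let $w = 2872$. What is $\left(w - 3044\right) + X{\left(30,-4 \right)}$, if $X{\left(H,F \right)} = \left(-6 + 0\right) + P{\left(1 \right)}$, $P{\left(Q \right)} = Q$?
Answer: $-177$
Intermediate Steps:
$X{\left(H,F \right)} = -5$ ($X{\left(H,F \right)} = \left(-6 + 0\right) + 1 = -6 + 1 = -5$)
$\left(w - 3044\right) + X{\left(30,-4 \right)} = \left(2872 - 3044\right) - 5 = -172 - 5 = -177$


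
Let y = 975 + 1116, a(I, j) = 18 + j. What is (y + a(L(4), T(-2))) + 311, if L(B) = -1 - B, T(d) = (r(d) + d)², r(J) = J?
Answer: 2436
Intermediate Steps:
T(d) = 4*d² (T(d) = (d + d)² = (2*d)² = 4*d²)
y = 2091
(y + a(L(4), T(-2))) + 311 = (2091 + (18 + 4*(-2)²)) + 311 = (2091 + (18 + 4*4)) + 311 = (2091 + (18 + 16)) + 311 = (2091 + 34) + 311 = 2125 + 311 = 2436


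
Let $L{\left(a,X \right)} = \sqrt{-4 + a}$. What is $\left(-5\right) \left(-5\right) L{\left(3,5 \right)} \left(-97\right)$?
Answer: $- 2425 i \approx - 2425.0 i$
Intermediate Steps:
$\left(-5\right) \left(-5\right) L{\left(3,5 \right)} \left(-97\right) = \left(-5\right) \left(-5\right) \sqrt{-4 + 3} \left(-97\right) = 25 \sqrt{-1} \left(-97\right) = 25 i \left(-97\right) = - 2425 i$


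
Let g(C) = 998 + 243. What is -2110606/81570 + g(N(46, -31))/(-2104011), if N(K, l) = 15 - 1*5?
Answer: -740139911506/28604029545 ≈ -25.875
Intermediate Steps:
N(K, l) = 10 (N(K, l) = 15 - 5 = 10)
g(C) = 1241
-2110606/81570 + g(N(46, -31))/(-2104011) = -2110606/81570 + 1241/(-2104011) = -2110606*1/81570 + 1241*(-1/2104011) = -1055303/40785 - 1241/2104011 = -740139911506/28604029545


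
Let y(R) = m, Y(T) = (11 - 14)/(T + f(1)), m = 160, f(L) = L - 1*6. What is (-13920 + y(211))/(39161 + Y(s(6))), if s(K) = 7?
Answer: -27520/78319 ≈ -0.35138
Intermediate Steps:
f(L) = -6 + L (f(L) = L - 6 = -6 + L)
Y(T) = -3/(-5 + T) (Y(T) = (11 - 14)/(T + (-6 + 1)) = -3/(T - 5) = -3/(-5 + T))
y(R) = 160
(-13920 + y(211))/(39161 + Y(s(6))) = (-13920 + 160)/(39161 - 3/(-5 + 7)) = -13760/(39161 - 3/2) = -13760/78319/2 = -13760*2/78319 = -27520/78319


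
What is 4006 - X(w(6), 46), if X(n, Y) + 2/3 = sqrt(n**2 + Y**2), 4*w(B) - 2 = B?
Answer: 12020/3 - 2*sqrt(530) ≈ 3960.6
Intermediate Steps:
w(B) = 1/2 + B/4
X(n, Y) = -2/3 + sqrt(Y**2 + n**2) (X(n, Y) = -2/3 + sqrt(n**2 + Y**2) = -2/3 + sqrt(Y**2 + n**2))
4006 - X(w(6), 46) = 4006 - (-2/3 + sqrt(46**2 + (1/2 + (1/4)*6)**2)) = 4006 - (-2/3 + sqrt(2116 + (1/2 + 3/2)**2)) = 4006 - (-2/3 + sqrt(2116 + 2**2)) = 4006 - (-2/3 + sqrt(2116 + 4)) = 4006 - (-2/3 + sqrt(2120)) = 4006 - (-2/3 + 2*sqrt(530)) = 4006 + (2/3 - 2*sqrt(530)) = 12020/3 - 2*sqrt(530)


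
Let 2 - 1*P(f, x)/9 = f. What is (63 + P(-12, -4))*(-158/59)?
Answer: -29862/59 ≈ -506.14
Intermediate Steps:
P(f, x) = 18 - 9*f
(63 + P(-12, -4))*(-158/59) = (63 + (18 - 9*(-12)))*(-158/59) = (63 + (18 + 108))*(-158*1/59) = (63 + 126)*(-158/59) = 189*(-158/59) = -29862/59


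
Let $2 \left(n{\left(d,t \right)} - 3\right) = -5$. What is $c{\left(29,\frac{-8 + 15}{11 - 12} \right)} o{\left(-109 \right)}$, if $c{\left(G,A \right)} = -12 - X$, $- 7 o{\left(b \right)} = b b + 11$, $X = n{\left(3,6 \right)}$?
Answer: $\frac{148650}{7} \approx 21236.0$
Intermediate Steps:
$n{\left(d,t \right)} = \frac{1}{2}$ ($n{\left(d,t \right)} = 3 + \frac{1}{2} \left(-5\right) = 3 - \frac{5}{2} = \frac{1}{2}$)
$X = \frac{1}{2} \approx 0.5$
$o{\left(b \right)} = - \frac{11}{7} - \frac{b^{2}}{7}$ ($o{\left(b \right)} = - \frac{b b + 11}{7} = - \frac{b^{2} + 11}{7} = - \frac{11 + b^{2}}{7} = - \frac{11}{7} - \frac{b^{2}}{7}$)
$c{\left(G,A \right)} = - \frac{25}{2}$ ($c{\left(G,A \right)} = -12 - \frac{1}{2} = - \frac{25}{2}$)
$c{\left(29,\frac{-8 + 15}{11 - 12} \right)} o{\left(-109 \right)} = - \frac{25 \left(- \frac{11}{7} - \frac{\left(-109\right)^{2}}{7}\right)}{2} = - \frac{25 \left(- \frac{11}{7} - \frac{11881}{7}\right)}{2} = \left(- \frac{25}{2}\right) \left(- \frac{11892}{7}\right) = \frac{148650}{7}$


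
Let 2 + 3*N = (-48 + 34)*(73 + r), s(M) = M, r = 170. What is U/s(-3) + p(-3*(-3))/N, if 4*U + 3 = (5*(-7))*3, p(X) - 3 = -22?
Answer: 30693/3404 ≈ 9.0167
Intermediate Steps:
p(X) = -19 (p(X) = 3 - 22 = -19)
U = -27 (U = -3/4 + ((5*(-7))*3)/4 = -3/4 + (-35*3)/4 = -3/4 + (1/4)*(-105) = -3/4 - 105/4 = -27)
N = -3404/3 (N = -2/3 + ((-48 + 34)*(73 + 170))/3 = -2/3 + (-14*243)/3 = -2/3 + (1/3)*(-3402) = -2/3 - 1134 = -3404/3 ≈ -1134.7)
U/s(-3) + p(-3*(-3))/N = -27/(-3) - 19/(-3404/3) = -27*(-1/3) - 19*(-3/3404) = 9 + 57/3404 = 30693/3404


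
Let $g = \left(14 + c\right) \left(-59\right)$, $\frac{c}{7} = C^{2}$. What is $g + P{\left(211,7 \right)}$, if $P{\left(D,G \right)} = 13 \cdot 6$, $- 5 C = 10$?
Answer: $-2400$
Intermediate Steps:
$C = -2$ ($C = \left(- \frac{1}{5}\right) 10 = -2$)
$c = 28$ ($c = 7 \left(-2\right)^{2} = 7 \cdot 4 = 28$)
$P{\left(D,G \right)} = 78$
$g = -2478$ ($g = \left(14 + 28\right) \left(-59\right) = 42 \left(-59\right) = -2478$)
$g + P{\left(211,7 \right)} = -2478 + 78 = -2400$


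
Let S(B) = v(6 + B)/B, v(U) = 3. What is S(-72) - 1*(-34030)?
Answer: 816719/24 ≈ 34030.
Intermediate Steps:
S(B) = 3/B
S(-72) - 1*(-34030) = 3/(-72) - 1*(-34030) = 3*(-1/72) + 34030 = -1/24 + 34030 = 816719/24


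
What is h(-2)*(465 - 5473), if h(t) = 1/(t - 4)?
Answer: 2504/3 ≈ 834.67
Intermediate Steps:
h(t) = 1/(-4 + t)
h(-2)*(465 - 5473) = (465 - 5473)/(-4 - 2) = -5008/(-6) = -1/6*(-5008) = 2504/3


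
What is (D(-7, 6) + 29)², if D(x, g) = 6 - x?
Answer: 1764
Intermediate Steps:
(D(-7, 6) + 29)² = ((6 - 1*(-7)) + 29)² = ((6 + 7) + 29)² = (13 + 29)² = 42² = 1764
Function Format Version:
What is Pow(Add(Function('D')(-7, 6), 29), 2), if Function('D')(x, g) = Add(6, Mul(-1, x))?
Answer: 1764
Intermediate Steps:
Pow(Add(Function('D')(-7, 6), 29), 2) = Pow(Add(Add(6, Mul(-1, -7)), 29), 2) = Pow(Add(Add(6, 7), 29), 2) = Pow(Add(13, 29), 2) = Pow(42, 2) = 1764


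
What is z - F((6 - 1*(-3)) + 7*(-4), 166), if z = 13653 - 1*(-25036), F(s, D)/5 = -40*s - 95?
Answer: 35364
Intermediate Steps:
F(s, D) = -475 - 200*s (F(s, D) = 5*(-40*s - 95) = 5*(-95 - 40*s) = -475 - 200*s)
z = 38689 (z = 13653 + 25036 = 38689)
z - F((6 - 1*(-3)) + 7*(-4), 166) = 38689 - (-475 - 200*((6 - 1*(-3)) + 7*(-4))) = 38689 - (-475 - 200*((6 + 3) - 28)) = 38689 - (-475 - 200*(9 - 28)) = 38689 - (-475 - 200*(-19)) = 38689 - (-475 + 3800) = 38689 - 1*3325 = 38689 - 3325 = 35364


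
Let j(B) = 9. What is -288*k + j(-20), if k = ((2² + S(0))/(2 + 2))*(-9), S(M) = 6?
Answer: 6489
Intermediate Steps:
k = -45/2 (k = ((2² + 6)/(2 + 2))*(-9) = ((4 + 6)/4)*(-9) = (10*(¼))*(-9) = (5/2)*(-9) = -45/2 ≈ -22.500)
-288*k + j(-20) = -288*(-45/2) + 9 = 6480 + 9 = 6489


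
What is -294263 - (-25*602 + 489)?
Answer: -279702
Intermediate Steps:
-294263 - (-25*602 + 489) = -294263 - (-15050 + 489) = -294263 - 1*(-14561) = -294263 + 14561 = -279702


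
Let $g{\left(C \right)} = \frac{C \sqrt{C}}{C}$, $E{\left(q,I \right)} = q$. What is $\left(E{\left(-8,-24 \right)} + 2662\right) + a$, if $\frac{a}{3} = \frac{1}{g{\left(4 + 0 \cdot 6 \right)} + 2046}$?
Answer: $\frac{5435395}{2048} \approx 2654.0$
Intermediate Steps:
$g{\left(C \right)} = \sqrt{C}$ ($g{\left(C \right)} = \frac{C^{\frac{3}{2}}}{C} = \sqrt{C}$)
$a = \frac{3}{2048}$ ($a = \frac{3}{\sqrt{4 + 0 \cdot 6} + 2046} = \frac{3}{\sqrt{4 + 0} + 2046} = \frac{3}{\sqrt{4} + 2046} = \frac{3}{2 + 2046} = \frac{3}{2048} \approx 0.0014648$)
$\left(E{\left(-8,-24 \right)} + 2662\right) + a = \left(-8 + 2662\right) + \frac{3}{2048} = 2654 + \frac{3}{2048} = \frac{5435395}{2048}$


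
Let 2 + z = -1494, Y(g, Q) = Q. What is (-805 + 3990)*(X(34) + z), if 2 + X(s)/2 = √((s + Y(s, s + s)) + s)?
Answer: -4777500 + 12740*√34 ≈ -4.7032e+6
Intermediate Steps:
z = -1496 (z = -2 - 1494 = -1496)
X(s) = -4 + 4*√s (X(s) = -4 + 2*√((s + (s + s)) + s) = -4 + 2*√((s + 2*s) + s) = -4 + 2*√(3*s + s) = -4 + 2*√(4*s) = -4 + 2*(2*√s) = -4 + 4*√s)
(-805 + 3990)*(X(34) + z) = (-805 + 3990)*((-4 + 4*√34) - 1496) = 3185*(-1500 + 4*√34) = -4777500 + 12740*√34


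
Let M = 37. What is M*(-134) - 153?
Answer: -5111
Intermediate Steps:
M*(-134) - 153 = 37*(-134) - 153 = -4958 - 153 = -5111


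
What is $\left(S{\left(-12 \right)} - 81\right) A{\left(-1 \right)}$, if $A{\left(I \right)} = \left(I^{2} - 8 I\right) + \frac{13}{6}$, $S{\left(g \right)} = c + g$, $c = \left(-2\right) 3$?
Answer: $- \frac{2211}{2} \approx -1105.5$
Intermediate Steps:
$c = -6$
$S{\left(g \right)} = -6 + g$
$A{\left(I \right)} = \frac{13}{6} + I^{2} - 8 I$ ($A{\left(I \right)} = \left(I^{2} - 8 I\right) + 13 \cdot \frac{1}{6} = \left(I^{2} - 8 I\right) + \frac{13}{6} = \frac{13}{6} + I^{2} - 8 I$)
$\left(S{\left(-12 \right)} - 81\right) A{\left(-1 \right)} = \left(\left(-6 - 12\right) - 81\right) \left(\frac{13}{6} + \left(-1\right)^{2} - -8\right) = \left(-18 - 81\right) \left(\frac{13}{6} + 1 + 8\right) = \left(-99\right) \frac{67}{6} = - \frac{2211}{2}$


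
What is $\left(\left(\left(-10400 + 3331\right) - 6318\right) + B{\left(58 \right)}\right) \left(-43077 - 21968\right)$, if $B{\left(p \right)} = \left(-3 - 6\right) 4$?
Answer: $873099035$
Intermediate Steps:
$B{\left(p \right)} = -36$ ($B{\left(p \right)} = \left(-9\right) 4 = -36$)
$\left(\left(\left(-10400 + 3331\right) - 6318\right) + B{\left(58 \right)}\right) \left(-43077 - 21968\right) = \left(\left(\left(-10400 + 3331\right) - 6318\right) - 36\right) \left(-43077 - 21968\right) = \left(\left(-7069 - 6318\right) - 36\right) \left(-65045\right) = \left(-13387 - 36\right) \left(-65045\right) = \left(-13423\right) \left(-65045\right) = 873099035$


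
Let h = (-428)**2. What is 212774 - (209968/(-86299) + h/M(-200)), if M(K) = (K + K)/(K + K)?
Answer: 2553797378/86299 ≈ 29592.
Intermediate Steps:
M(K) = 1 (M(K) = (2*K)/((2*K)) = (2*K)*(1/(2*K)) = 1)
h = 183184
212774 - (209968/(-86299) + h/M(-200)) = 212774 - (209968/(-86299) + 183184/1) = 212774 - (209968*(-1/86299) + 183184*1) = 212774 - (-209968/86299 + 183184) = 212774 - 1*15808386048/86299 = 212774 - 15808386048/86299 = 2553797378/86299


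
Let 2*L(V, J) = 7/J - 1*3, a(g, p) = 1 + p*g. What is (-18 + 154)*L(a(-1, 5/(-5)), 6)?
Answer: -374/3 ≈ -124.67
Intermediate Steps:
a(g, p) = 1 + g*p
L(V, J) = -3/2 + 7/(2*J) (L(V, J) = (7/J - 1*3)/2 = (7/J - 3)/2 = (-3 + 7/J)/2 = -3/2 + 7/(2*J))
(-18 + 154)*L(a(-1, 5/(-5)), 6) = (-18 + 154)*((1/2)*(7 - 3*6)/6) = 136*((1/2)*(1/6)*(7 - 18)) = 136*((1/2)*(1/6)*(-11)) = 136*(-11/12) = -374/3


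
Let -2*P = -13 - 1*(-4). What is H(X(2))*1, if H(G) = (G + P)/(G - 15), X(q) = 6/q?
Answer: -5/8 ≈ -0.62500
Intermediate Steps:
P = 9/2 (P = -(-13 - 1*(-4))/2 = -(-13 + 4)/2 = -1/2*(-9) = 9/2 ≈ 4.5000)
H(G) = (9/2 + G)/(-15 + G) (H(G) = (G + 9/2)/(G - 15) = (9/2 + G)/(-15 + G))
H(X(2))*1 = ((9/2 + 6/2)/(-15 + 6/2))*1 = ((9/2 + 6*(1/2))/(-15 + 6*(1/2)))*1 = ((9/2 + 3)/(-15 + 3))*1 = ((15/2)/(-12))*1 = -1/12*15/2*1 = -5/8*1 = -5/8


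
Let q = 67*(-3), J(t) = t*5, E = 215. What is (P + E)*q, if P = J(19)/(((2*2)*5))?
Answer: -176679/4 ≈ -44170.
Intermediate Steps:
J(t) = 5*t
P = 19/4 (P = (5*19)/(((2*2)*5)) = 95/((4*5)) = 95/20 = 95*(1/20) = 19/4 ≈ 4.7500)
q = -201
(P + E)*q = (19/4 + 215)*(-201) = (879/4)*(-201) = -176679/4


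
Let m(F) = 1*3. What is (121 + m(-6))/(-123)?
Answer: -124/123 ≈ -1.0081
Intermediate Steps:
m(F) = 3
(121 + m(-6))/(-123) = (121 + 3)/(-123) = -1/123*124 = -124/123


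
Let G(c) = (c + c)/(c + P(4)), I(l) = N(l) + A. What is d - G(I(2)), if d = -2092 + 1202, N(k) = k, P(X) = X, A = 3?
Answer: -8020/9 ≈ -891.11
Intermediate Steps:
d = -890
I(l) = 3 + l (I(l) = l + 3 = 3 + l)
G(c) = 2*c/(4 + c) (G(c) = (c + c)/(c + 4) = (2*c)/(4 + c) = 2*c/(4 + c))
d - G(I(2)) = -890 - 2*(3 + 2)/(4 + (3 + 2)) = -890 - 2*5/(4 + 5) = -890 - 2*5/9 = -890 - 1*10/9 = -890 - 10/9 = -8020/9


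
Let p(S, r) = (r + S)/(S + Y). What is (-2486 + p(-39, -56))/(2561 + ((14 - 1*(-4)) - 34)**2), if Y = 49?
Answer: -4991/5634 ≈ -0.88587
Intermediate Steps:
p(S, r) = (S + r)/(49 + S) (p(S, r) = (r + S)/(S + 49) = (S + r)/(49 + S))
(-2486 + p(-39, -56))/(2561 + ((14 - 1*(-4)) - 34)**2) = (-2486 + (-39 - 56)/(49 - 39))/(2561 + ((14 - 1*(-4)) - 34)**2) = (-2486 - 95/10)/(2561 + ((14 + 4) - 34)**2) = (-2486 + (1/10)*(-95))/(2561 + (18 - 34)**2) = (-2486 - 19/2)/(2561 + (-16)**2) = -4991/(2*(2561 + 256)) = -4991/2/2817 = -4991/2*1/2817 = -4991/5634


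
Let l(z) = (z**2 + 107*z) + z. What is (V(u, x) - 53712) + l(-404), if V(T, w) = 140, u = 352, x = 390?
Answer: 66012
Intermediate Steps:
l(z) = z**2 + 108*z
(V(u, x) - 53712) + l(-404) = (140 - 53712) - 404*(108 - 404) = -53572 - 404*(-296) = -53572 + 119584 = 66012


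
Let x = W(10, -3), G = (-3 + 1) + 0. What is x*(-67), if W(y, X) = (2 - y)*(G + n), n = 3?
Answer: 536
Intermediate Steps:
G = -2 (G = -2 + 0 = -2)
W(y, X) = 2 - y (W(y, X) = (2 - y)*(-2 + 3) = (2 - y)*1 = 2 - y)
x = -8 (x = 2 - 1*10 = 2 - 10 = -8)
x*(-67) = -8*(-67) = 536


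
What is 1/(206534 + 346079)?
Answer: 1/552613 ≈ 1.8096e-6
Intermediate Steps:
1/(206534 + 346079) = 1/552613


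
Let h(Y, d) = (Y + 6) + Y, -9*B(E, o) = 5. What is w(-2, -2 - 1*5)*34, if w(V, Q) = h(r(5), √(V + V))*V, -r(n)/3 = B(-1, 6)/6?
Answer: -4012/9 ≈ -445.78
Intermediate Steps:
B(E, o) = -5/9 (B(E, o) = -⅑*5 = -5/9)
r(n) = 5/18 (r(n) = -(-5)/(3*6) = -3*(-5/54) = 5/18)
h(Y, d) = 6 + 2*Y (h(Y, d) = (6 + Y) + Y = 6 + 2*Y)
w(V, Q) = 59*V/9 (w(V, Q) = (6 + 2*(5/18))*V = (6 + 5/9)*V = 59*V/9)
w(-2, -2 - 1*5)*34 = ((59/9)*(-2))*34 = -118/9*34 = -4012/9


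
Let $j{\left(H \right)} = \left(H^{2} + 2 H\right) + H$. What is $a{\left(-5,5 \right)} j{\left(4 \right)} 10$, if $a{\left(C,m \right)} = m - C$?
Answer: $2800$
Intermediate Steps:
$j{\left(H \right)} = H^{2} + 3 H$
$a{\left(-5,5 \right)} j{\left(4 \right)} 10 = \left(5 - -5\right) 4 \left(3 + 4\right) 10 = \left(5 + 5\right) 4 \cdot 7 \cdot 10 = 10 \cdot 28 \cdot 10 = 280 \cdot 10 = 2800$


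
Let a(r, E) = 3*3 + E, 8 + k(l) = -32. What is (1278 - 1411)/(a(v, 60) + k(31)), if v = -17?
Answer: -133/29 ≈ -4.5862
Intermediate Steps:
k(l) = -40 (k(l) = -8 - 32 = -40)
a(r, E) = 9 + E
(1278 - 1411)/(a(v, 60) + k(31)) = (1278 - 1411)/((9 + 60) - 40) = -133/(69 - 40) = -133/29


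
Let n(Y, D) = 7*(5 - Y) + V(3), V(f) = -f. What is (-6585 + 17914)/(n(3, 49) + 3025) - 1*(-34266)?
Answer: 104042905/3036 ≈ 34270.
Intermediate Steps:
n(Y, D) = 32 - 7*Y (n(Y, D) = 7*(5 - Y) - 1*3 = (35 - 7*Y) - 3 = 32 - 7*Y)
(-6585 + 17914)/(n(3, 49) + 3025) - 1*(-34266) = (-6585 + 17914)/((32 - 7*3) + 3025) - 1*(-34266) = 11329/((32 - 21) + 3025) + 34266 = 11329/(11 + 3025) + 34266 = 11329/3036 + 34266 = 104042905/3036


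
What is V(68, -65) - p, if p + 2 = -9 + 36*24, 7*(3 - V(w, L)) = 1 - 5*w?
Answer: -5611/7 ≈ -801.57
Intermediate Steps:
V(w, L) = 20/7 + 5*w/7 (V(w, L) = 3 - (1 - 5*w)/7 = 3 + (-1/7 + 5*w/7) = 20/7 + 5*w/7)
p = 853 (p = -2 + (-9 + 36*24) = -2 + (-9 + 864) = -2 + 855 = 853)
V(68, -65) - p = (20/7 + (5/7)*68) - 1*853 = (20/7 + 340/7) - 853 = 360/7 - 853 = -5611/7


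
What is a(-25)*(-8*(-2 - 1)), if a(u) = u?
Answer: -600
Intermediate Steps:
a(-25)*(-8*(-2 - 1)) = -(-200)*(-2 - 1) = -(-200)*(-3) = -25*24 = -600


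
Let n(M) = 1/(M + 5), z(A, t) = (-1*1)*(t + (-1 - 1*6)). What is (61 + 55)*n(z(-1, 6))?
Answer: 58/3 ≈ 19.333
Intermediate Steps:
z(A, t) = 7 - t (z(A, t) = -(t + (-1 - 6)) = -(t - 7) = -(-7 + t) = 7 - t)
n(M) = 1/(5 + M)
(61 + 55)*n(z(-1, 6)) = (61 + 55)/(5 + (7 - 1*6)) = 116/(5 + (7 - 6)) = 116/(5 + 1) = 116/6 = 116*(⅙) = 58/3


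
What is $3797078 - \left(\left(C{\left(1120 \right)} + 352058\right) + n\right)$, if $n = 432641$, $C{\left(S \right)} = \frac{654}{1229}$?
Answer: $\frac{3702213137}{1229} \approx 3.0124 \cdot 10^{6}$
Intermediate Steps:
$C{\left(S \right)} = \frac{654}{1229}$ ($C{\left(S \right)} = 654 \cdot \frac{1}{1229} = \frac{654}{1229}$)
$3797078 - \left(\left(C{\left(1120 \right)} + 352058\right) + n\right) = 3797078 - \left(\left(\frac{654}{1229} + 352058\right) + 432641\right) = 3797078 - \left(\frac{432679936}{1229} + 432641\right) = 3797078 - \frac{964395725}{1229} = \frac{3702213137}{1229}$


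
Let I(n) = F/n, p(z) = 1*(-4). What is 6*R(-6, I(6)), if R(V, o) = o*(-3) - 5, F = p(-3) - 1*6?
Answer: 0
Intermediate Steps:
p(z) = -4
F = -10 (F = -4 - 1*6 = -4 - 6 = -10)
I(n) = -10/n
R(V, o) = -5 - 3*o (R(V, o) = -3*o - 5 = -5 - 3*o)
6*R(-6, I(6)) = 6*(-5 - (-30)/6) = 6*(-5 - 3*(-5/3)) = 6*(-5 + 5) = 6*0 = 0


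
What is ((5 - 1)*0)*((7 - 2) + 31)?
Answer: 0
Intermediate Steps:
((5 - 1)*0)*((7 - 2) + 31) = (4*0)*(5 + 31) = 0*36 = 0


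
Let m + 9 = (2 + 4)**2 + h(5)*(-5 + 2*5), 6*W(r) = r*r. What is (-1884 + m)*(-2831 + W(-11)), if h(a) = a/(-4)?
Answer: 125694845/24 ≈ 5.2373e+6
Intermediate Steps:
W(r) = r**2/6 (W(r) = (r*r)/6 = r**2/6)
h(a) = -a/4 (h(a) = a*(-1/4) = -a/4)
m = 83/4 (m = -9 + ((2 + 4)**2 + (-1/4*5)*(-5 + 2*5)) = -9 + (6**2 - 5*(-5 + 10)/4) = -9 + (36 - 5/4*5) = -9 + (36 - 25/4) = -9 + 119/4 = 83/4 ≈ 20.750)
(-1884 + m)*(-2831 + W(-11)) = (-1884 + 83/4)*(-2831 + (1/6)*(-11)**2) = -7453*(-2831 + (1/6)*121)/4 = -7453*(-2831 + 121/6)/4 = -7453/4*(-16865/6) = 125694845/24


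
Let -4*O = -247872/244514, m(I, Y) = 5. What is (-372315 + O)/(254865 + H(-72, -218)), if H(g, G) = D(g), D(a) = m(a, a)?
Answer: -45518083971/31159641590 ≈ -1.4608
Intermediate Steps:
O = 30984/122257 (O = -(-61968)/244514 = -¼*(-123936/122257) = 30984/122257 ≈ 0.25343)
D(a) = 5
H(g, G) = 5
(-372315 + O)/(254865 + H(-72, -218)) = (-372315 + 30984/122257)/(254865 + 5) = -45518083971/122257/254870 = -45518083971/122257*1/254870 = -45518083971/31159641590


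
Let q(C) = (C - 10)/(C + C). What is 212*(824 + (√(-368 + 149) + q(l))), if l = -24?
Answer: 1049029/6 + 212*I*√219 ≈ 1.7484e+5 + 3137.3*I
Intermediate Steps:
q(C) = (-10 + C)/(2*C) (q(C) = (-10 + C)/((2*C)) = (-10 + C)*(1/(2*C)) = (-10 + C)/(2*C))
212*(824 + (√(-368 + 149) + q(l))) = 212*(824 + (√(-368 + 149) + (½)*(-10 - 24)/(-24))) = 212*(824 + (√(-219) + (½)*(-1/24)*(-34))) = 212*(824 + (I*√219 + 17/24)) = 212*(824 + (17/24 + I*√219)) = 212*(19793/24 + I*√219) = 1049029/6 + 212*I*√219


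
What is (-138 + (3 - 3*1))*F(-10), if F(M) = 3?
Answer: -414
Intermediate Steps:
(-138 + (3 - 3*1))*F(-10) = (-138 + (3 - 3*1))*3 = (-138 + (3 - 3))*3 = (-138 + 0)*3 = -138*3 = -414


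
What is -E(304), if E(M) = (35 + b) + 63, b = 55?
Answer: -153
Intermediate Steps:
E(M) = 153 (E(M) = (35 + 55) + 63 = 90 + 63 = 153)
-E(304) = -1*153 = -153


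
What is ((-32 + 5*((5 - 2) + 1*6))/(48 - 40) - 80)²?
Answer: 393129/64 ≈ 6142.6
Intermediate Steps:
((-32 + 5*((5 - 2) + 1*6))/(48 - 40) - 80)² = ((-32 + 5*(3 + 6))/8 - 80)² = ((-32 + 5*9)*(⅛) - 80)² = ((-32 + 45)*(⅛) - 80)² = (13*(⅛) - 80)² = (13/8 - 80)² = (-627/8)² = 393129/64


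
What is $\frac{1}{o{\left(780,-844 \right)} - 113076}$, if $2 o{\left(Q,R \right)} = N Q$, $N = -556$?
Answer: $- \frac{1}{329916} \approx -3.0311 \cdot 10^{-6}$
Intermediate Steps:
$o{\left(Q,R \right)} = - 278 Q$ ($o{\left(Q,R \right)} = \frac{\left(-556\right) Q}{2} = - 278 Q$)
$\frac{1}{o{\left(780,-844 \right)} - 113076} = \frac{1}{\left(-278\right) 780 - 113076} = \frac{1}{-216840 - 113076} = \frac{1}{-329916} = - \frac{1}{329916}$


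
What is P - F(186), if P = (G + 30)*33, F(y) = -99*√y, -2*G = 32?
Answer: 462 + 99*√186 ≈ 1812.2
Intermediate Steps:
G = -16 (G = -½*32 = -16)
P = 462 (P = (-16 + 30)*33 = 14*33 = 462)
P - F(186) = 462 - (-99)*√186 = 462 + 99*√186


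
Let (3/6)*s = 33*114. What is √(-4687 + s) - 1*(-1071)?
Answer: 1071 + √2837 ≈ 1124.3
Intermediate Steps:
s = 7524 (s = 2*(33*114) = 2*3762 = 7524)
√(-4687 + s) - 1*(-1071) = √(-4687 + 7524) - 1*(-1071) = √2837 + 1071 = 1071 + √2837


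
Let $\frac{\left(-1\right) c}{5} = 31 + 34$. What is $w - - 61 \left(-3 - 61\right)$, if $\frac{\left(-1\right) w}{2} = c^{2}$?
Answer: $-215154$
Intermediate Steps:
$c = -325$ ($c = - 5 \left(31 + 34\right) = \left(-5\right) 65 = -325$)
$w = -211250$ ($w = - 2 \left(-325\right)^{2} = \left(-2\right) 105625 = -211250$)
$w - - 61 \left(-3 - 61\right) = -211250 - - 61 \left(-3 - 61\right) = -211250 - \left(-61\right) \left(-64\right) = -211250 - 3904 = -215154$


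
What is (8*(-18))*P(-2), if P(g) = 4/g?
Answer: 288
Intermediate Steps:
(8*(-18))*P(-2) = (8*(-18))*(4/(-2)) = -576*(-1)/2 = -144*(-2) = 288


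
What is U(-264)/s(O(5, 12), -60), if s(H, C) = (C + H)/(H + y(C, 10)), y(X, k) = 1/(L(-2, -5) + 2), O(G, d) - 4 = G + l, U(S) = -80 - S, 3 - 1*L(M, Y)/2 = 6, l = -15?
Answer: 575/33 ≈ 17.424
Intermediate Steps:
L(M, Y) = -6 (L(M, Y) = 6 - 2*6 = 6 - 12 = -6)
O(G, d) = -11 + G (O(G, d) = 4 + (G - 15) = 4 + (-15 + G) = -11 + G)
y(X, k) = -¼ (y(X, k) = 1/(-6 + 2) = 1/(-4) = -¼)
s(H, C) = (C + H)/(-¼ + H) (s(H, C) = (C + H)/(H - ¼) = (C + H)/(-¼ + H))
U(-264)/s(O(5, 12), -60) = (-80 - 1*(-264))/((4*(-60 + (-11 + 5))/(-1 + 4*(-11 + 5)))) = (-80 + 264)/((4*(-60 - 6)/(-1 + 4*(-6)))) = 184/((4*(-66)/(-1 - 24))) = 184/((4*(-66)/(-25))) = 184/((4*(-1/25)*(-66))) = 184/(264/25) = 184*(25/264) = 575/33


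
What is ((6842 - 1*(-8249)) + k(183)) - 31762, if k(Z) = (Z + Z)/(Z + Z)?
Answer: -16670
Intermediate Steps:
k(Z) = 1 (k(Z) = (2*Z)/((2*Z)) = (2*Z)*(1/(2*Z)) = 1)
((6842 - 1*(-8249)) + k(183)) - 31762 = ((6842 - 1*(-8249)) + 1) - 31762 = ((6842 + 8249) + 1) - 31762 = (15091 + 1) - 31762 = 15092 - 31762 = -16670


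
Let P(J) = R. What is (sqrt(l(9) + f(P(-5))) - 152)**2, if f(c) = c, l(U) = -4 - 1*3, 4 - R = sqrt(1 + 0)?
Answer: 23100 - 608*I ≈ 23100.0 - 608.0*I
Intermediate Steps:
R = 3 (R = 4 - sqrt(1 + 0) = 4 - sqrt(1) = 4 - 1*1 = 4 - 1 = 3)
P(J) = 3
l(U) = -7 (l(U) = -4 - 3 = -7)
(sqrt(l(9) + f(P(-5))) - 152)**2 = (sqrt(-7 + 3) - 152)**2 = (sqrt(-4) - 152)**2 = (2*I - 152)**2 = (-152 + 2*I)**2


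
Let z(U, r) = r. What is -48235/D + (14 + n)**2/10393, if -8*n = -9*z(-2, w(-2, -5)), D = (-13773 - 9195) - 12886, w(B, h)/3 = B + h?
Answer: 16148092543/11924179904 ≈ 1.3542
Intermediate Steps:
w(B, h) = 3*B + 3*h (w(B, h) = 3*(B + h) = 3*B + 3*h)
D = -35854 (D = -22968 - 12886 = -35854)
n = -189/8 (n = -(-9)*(3*(-2) + 3*(-5))/8 = -(-9)*(-6 - 15)/8 = -(-9)*(-21)/8 = -1/8*189 = -189/8 ≈ -23.625)
-48235/D + (14 + n)**2/10393 = -48235/(-35854) + (14 - 189/8)**2/10393 = -48235*(-1/35854) + (-77/8)**2*(1/10393) = 48235/35854 + (5929/64)*(1/10393) = 48235/35854 + 5929/665152 = 16148092543/11924179904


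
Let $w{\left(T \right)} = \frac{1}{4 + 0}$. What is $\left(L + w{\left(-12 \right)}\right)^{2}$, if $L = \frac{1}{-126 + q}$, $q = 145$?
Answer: $\frac{529}{5776} \approx 0.091586$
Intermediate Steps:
$w{\left(T \right)} = \frac{1}{4}$
$L = \frac{1}{19}$ ($L = \frac{1}{-126 + 145} = \frac{1}{19} \approx 0.052632$)
$\left(L + w{\left(-12 \right)}\right)^{2} = \left(\frac{1}{19} + \frac{1}{4}\right)^{2} = \left(\frac{23}{76}\right)^{2} = \frac{529}{5776}$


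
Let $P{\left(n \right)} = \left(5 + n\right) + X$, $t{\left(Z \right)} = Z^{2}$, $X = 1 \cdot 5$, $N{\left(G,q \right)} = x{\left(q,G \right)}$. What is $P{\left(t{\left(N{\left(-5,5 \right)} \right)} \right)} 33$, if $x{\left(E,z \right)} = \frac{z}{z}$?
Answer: $363$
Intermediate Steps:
$x{\left(E,z \right)} = 1$
$N{\left(G,q \right)} = 1$
$X = 5$
$P{\left(n \right)} = 10 + n$ ($P{\left(n \right)} = \left(5 + n\right) + 5 = 10 + n$)
$P{\left(t{\left(N{\left(-5,5 \right)} \right)} \right)} 33 = \left(10 + 1^{2}\right) 33 = \left(10 + 1\right) 33 = 11 \cdot 33 = 363$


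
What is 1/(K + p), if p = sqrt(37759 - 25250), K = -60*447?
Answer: -26820/719299891 - sqrt(12509)/719299891 ≈ -3.7442e-5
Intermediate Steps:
K = -26820
p = sqrt(12509) ≈ 111.84
1/(K + p) = 1/(-26820 + sqrt(12509))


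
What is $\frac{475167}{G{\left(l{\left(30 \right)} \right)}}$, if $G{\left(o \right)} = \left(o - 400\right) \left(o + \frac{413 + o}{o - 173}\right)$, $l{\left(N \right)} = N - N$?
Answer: $\frac{11743413}{23600} \approx 497.6$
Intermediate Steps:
$l{\left(N \right)} = 0$
$G{\left(o \right)} = \left(-400 + o\right) \left(o + \frac{413 + o}{-173 + o}\right)$
$\frac{475167}{G{\left(l{\left(30 \right)} \right)}} = \frac{475167}{\frac{1}{-173 + 0} \left(-165200 + 0^{3} - 572 \cdot 0^{2} + 69213 \cdot 0\right)} = \frac{475167}{\frac{1}{-173} \left(-165200 + 0 - 0 + 0\right)} = \frac{475167}{\left(- \frac{1}{173}\right) \left(-165200 + 0 + 0 + 0\right)} = \frac{475167}{\left(- \frac{1}{173}\right) \left(-165200\right)} = \frac{475167}{\frac{165200}{173}} = 475167 \cdot \frac{173}{165200} = \frac{11743413}{23600}$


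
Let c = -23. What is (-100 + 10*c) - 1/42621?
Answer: -14064931/42621 ≈ -330.00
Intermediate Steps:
(-100 + 10*c) - 1/42621 = (-100 + 10*(-23)) - 1/42621 = (-100 - 230) - 1*1/42621 = -330 - 1/42621 = -14064931/42621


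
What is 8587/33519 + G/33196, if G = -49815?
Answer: -1384694933/1112696724 ≈ -1.2444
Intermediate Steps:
8587/33519 + G/33196 = 8587/33519 - 49815/33196 = -1384694933/1112696724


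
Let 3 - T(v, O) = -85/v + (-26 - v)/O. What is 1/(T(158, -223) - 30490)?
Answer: -35234/1074189075 ≈ -3.2801e-5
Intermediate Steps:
T(v, O) = 3 + 85/v - (-26 - v)/O (T(v, O) = 3 - (-85/v + (-26 - v)/O) = 3 + (85/v - (-26 - v)/O) = 3 + 85/v - (-26 - v)/O)
1/(T(158, -223) - 30490) = 1/((3 + 26/(-223) + 85/158 + 158/(-223)) - 30490) = 1/((3 + 26*(-1/223) + 85*(1/158) + 158*(-1/223)) - 30490) = 1/((3 - 26/223 + 85/158 - 158/223) - 30490) = 1/(95585/35234 - 30490) = 1/(-1074189075/35234) = -35234/1074189075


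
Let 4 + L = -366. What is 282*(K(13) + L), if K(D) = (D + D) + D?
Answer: -93342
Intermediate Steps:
L = -370 (L = -4 - 366 = -370)
K(D) = 3*D (K(D) = 2*D + D = 3*D)
282*(K(13) + L) = 282*(3*13 - 370) = 282*(39 - 370) = 282*(-331) = -93342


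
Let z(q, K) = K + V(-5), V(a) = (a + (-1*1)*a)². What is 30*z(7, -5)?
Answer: -150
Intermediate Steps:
V(a) = 0 (V(a) = (a - a)² = 0² = 0)
z(q, K) = K (z(q, K) = K + 0 = K)
30*z(7, -5) = 30*(-5) = -150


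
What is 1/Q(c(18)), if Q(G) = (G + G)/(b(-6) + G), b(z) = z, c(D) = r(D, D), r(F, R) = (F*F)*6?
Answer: 323/648 ≈ 0.49846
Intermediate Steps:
r(F, R) = 6*F² (r(F, R) = F²*6 = 6*F²)
c(D) = 6*D²
Q(G) = 2*G/(-6 + G) (Q(G) = (G + G)/(-6 + G) = (2*G)/(-6 + G) = 2*G/(-6 + G))
1/Q(c(18)) = 1/(2*(6*18²)/(-6 + 6*18²)) = 1/(2*(6*324)/(-6 + 6*324)) = 1/(2*1944/(-6 + 1944)) = 1/(2*1944/1938) = 1/(2*1944*(1/1938)) = 1/(648/323) = 323/648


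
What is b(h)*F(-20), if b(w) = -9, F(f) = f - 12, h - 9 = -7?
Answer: 288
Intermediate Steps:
h = 2 (h = 9 - 7 = 2)
F(f) = -12 + f
b(h)*F(-20) = -9*(-12 - 20) = -9*(-32) = 288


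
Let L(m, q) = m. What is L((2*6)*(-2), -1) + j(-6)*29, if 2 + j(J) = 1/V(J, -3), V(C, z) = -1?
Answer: -111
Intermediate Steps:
j(J) = -3 (j(J) = -2 + 1/(-1) = -2 - 1 = -3)
L((2*6)*(-2), -1) + j(-6)*29 = (2*6)*(-2) - 3*29 = 12*(-2) - 87 = -24 - 87 = -111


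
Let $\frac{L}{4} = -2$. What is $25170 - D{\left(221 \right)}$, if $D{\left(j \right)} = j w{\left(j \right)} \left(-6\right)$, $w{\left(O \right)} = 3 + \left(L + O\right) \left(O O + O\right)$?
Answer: $13857002304$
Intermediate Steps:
$L = -8$ ($L = 4 \left(-2\right) = -8$)
$w{\left(O \right)} = 3 + \left(-8 + O\right) \left(O + O^{2}\right)$ ($w{\left(O \right)} = 3 + \left(-8 + O\right) \left(O O + O\right) = 3 + \left(-8 + O\right) \left(O^{2} + O\right) = 3 + \left(-8 + O\right) \left(O + O^{2}\right)$)
$D{\left(j \right)} = - 6 j \left(3 + j^{3} - 8 j - 7 j^{2}\right)$ ($D{\left(j \right)} = j \left(3 + j^{3} - 8 j - 7 j^{2}\right) \left(-6\right) = - 6 j \left(3 + j^{3} - 8 j - 7 j^{2}\right)$)
$25170 - D{\left(221 \right)} = 25170 - 6 \cdot 221 \left(-3 - 221^{3} + 7 \cdot 221^{2} + 8 \cdot 221\right) = 25170 - 6 \cdot 221 \left(-3 - 10793861 + 7 \cdot 48841 + 1768\right) = 25170 - 6 \cdot 221 \left(-3 - 10793861 + 341887 + 1768\right) = 25170 - 6 \cdot 221 \left(-10450209\right) = 25170 - -13856977134 = 25170 + 13856977134 = 13857002304$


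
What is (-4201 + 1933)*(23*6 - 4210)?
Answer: 9235296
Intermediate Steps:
(-4201 + 1933)*(23*6 - 4210) = -2268*(138 - 4210) = -2268*(-4072) = 9235296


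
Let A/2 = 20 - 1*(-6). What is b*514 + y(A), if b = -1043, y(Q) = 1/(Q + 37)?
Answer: -47713077/89 ≈ -5.3610e+5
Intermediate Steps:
A = 52 (A = 2*(20 - 1*(-6)) = 2*(20 + 6) = 2*26 = 52)
y(Q) = 1/(37 + Q)
b*514 + y(A) = -1043*514 + 1/(37 + 52) = -536102 + 1/89 = -47713077/89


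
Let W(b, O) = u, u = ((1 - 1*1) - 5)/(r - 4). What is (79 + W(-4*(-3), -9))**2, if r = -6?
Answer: 25281/4 ≈ 6320.3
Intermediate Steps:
u = 1/2 (u = ((1 - 1*1) - 5)/(-6 - 4) = ((1 - 1) - 5)/(-10) = (0 - 5)*(-1/10) = -5*(-1/10) = 1/2 ≈ 0.50000)
W(b, O) = 1/2
(79 + W(-4*(-3), -9))**2 = (79 + 1/2)**2 = (159/2)**2 = 25281/4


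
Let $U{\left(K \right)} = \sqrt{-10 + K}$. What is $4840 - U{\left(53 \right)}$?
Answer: $4840 - \sqrt{43} \approx 4833.4$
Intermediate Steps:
$4840 - U{\left(53 \right)} = 4840 - \sqrt{-10 + 53} = 4840 - \sqrt{43}$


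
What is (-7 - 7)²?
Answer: 196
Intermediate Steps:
(-7 - 7)² = (-14)² = 196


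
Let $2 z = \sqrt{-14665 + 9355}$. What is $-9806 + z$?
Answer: $-9806 + \frac{3 i \sqrt{590}}{2} \approx -9806.0 + 36.435 i$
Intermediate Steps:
$z = \frac{3 i \sqrt{590}}{2}$ ($z = \frac{\sqrt{-14665 + 9355}}{2} = \frac{\sqrt{-5310}}{2} = \frac{3 i \sqrt{590}}{2} \approx 36.435 i$)
$-9806 + z = -9806 + \frac{3 i \sqrt{590}}{2}$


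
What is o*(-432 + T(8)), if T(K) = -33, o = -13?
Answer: 6045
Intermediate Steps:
o*(-432 + T(8)) = -13*(-432 - 33) = -13*(-465) = 6045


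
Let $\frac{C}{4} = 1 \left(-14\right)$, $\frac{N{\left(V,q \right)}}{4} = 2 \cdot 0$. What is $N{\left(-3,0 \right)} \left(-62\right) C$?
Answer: $0$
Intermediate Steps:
$N{\left(V,q \right)} = 0$ ($N{\left(V,q \right)} = 4 \cdot 2 \cdot 0 = 4 \cdot 0 = 0$)
$C = -56$ ($C = 4 \cdot 1 \left(-14\right) = 4 \left(-14\right) = -56$)
$N{\left(-3,0 \right)} \left(-62\right) C = 0 \left(-62\right) \left(-56\right) = 0 \left(-56\right) = 0$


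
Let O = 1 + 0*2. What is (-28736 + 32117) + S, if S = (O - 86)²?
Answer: 10606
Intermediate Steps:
O = 1 (O = 1 + 0 = 1)
S = 7225 (S = (1 - 86)² = (-85)² = 7225)
(-28736 + 32117) + S = (-28736 + 32117) + 7225 = 3381 + 7225 = 10606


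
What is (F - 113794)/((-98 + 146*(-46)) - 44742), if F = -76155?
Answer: 189949/51556 ≈ 3.6843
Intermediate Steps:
(F - 113794)/((-98 + 146*(-46)) - 44742) = (-76155 - 113794)/((-98 + 146*(-46)) - 44742) = -189949/((-98 - 6716) - 44742) = -189949/(-6814 - 44742) = -189949/(-51556) = -189949*(-1/51556) = 189949/51556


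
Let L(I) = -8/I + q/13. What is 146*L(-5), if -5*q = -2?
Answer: 15476/65 ≈ 238.09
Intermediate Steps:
q = ⅖ (q = -⅕*(-2) = ⅖ ≈ 0.40000)
L(I) = 2/65 - 8/I (L(I) = -8/I + (⅖)/13 = -8/I + (⅖)*(1/13) = -8/I + 2/65 = 2/65 - 8/I)
146*L(-5) = 146*(2/65 - 8/(-5)) = 146*(2/65 - 8*(-⅕)) = 146*(2/65 + 8/5) = 146*(106/65) = 15476/65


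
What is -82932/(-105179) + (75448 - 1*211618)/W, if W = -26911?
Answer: 973765146/166498357 ≈ 5.8485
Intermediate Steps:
-82932/(-105179) + (75448 - 1*211618)/W = -82932/(-105179) + (75448 - 1*211618)/(-26911) = -82932*(-1/105179) + (75448 - 211618)*(-1/26911) = 82932/105179 - 136170*(-1/26911) = 82932/105179 + 8010/1583 = 973765146/166498357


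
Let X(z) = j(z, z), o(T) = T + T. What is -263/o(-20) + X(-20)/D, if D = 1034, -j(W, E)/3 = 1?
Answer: 135911/20680 ≈ 6.5721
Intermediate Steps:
o(T) = 2*T
j(W, E) = -3 (j(W, E) = -3*1 = -3)
X(z) = -3
-263/o(-20) + X(-20)/D = -263/(2*(-20)) - 3/1034 = -263/(-40) - 3*1/1034 = -263*(-1/40) - 3/1034 = 263/40 - 3/1034 = 135911/20680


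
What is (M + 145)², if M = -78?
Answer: 4489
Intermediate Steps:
(M + 145)² = (-78 + 145)² = 67² = 4489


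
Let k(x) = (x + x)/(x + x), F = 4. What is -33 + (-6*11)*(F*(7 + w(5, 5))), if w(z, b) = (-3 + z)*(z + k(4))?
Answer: -5049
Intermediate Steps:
k(x) = 1 (k(x) = (2*x)/((2*x)) = (2*x)*(1/(2*x)) = 1)
w(z, b) = (1 + z)*(-3 + z) (w(z, b) = (-3 + z)*(z + 1) = (-3 + z)*(1 + z) = (1 + z)*(-3 + z))
-33 + (-6*11)*(F*(7 + w(5, 5))) = -33 + (-6*11)*(4*(7 + (-3 + 5² - 2*5))) = -33 - 264*(7 + (-3 + 25 - 10)) = -33 - 264*(7 + 12) = -33 - 264*19 = -33 - 66*76 = -33 - 5016 = -5049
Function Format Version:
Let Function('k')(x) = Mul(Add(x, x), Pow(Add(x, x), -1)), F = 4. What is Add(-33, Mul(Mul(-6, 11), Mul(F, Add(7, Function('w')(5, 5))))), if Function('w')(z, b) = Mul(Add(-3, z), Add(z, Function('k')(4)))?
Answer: -5049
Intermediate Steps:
Function('k')(x) = 1 (Function('k')(x) = Mul(Mul(2, x), Pow(Mul(2, x), -1)) = Mul(Mul(2, x), Mul(Rational(1, 2), Pow(x, -1))) = 1)
Function('w')(z, b) = Mul(Add(1, z), Add(-3, z)) (Function('w')(z, b) = Mul(Add(-3, z), Add(z, 1)) = Mul(Add(-3, z), Add(1, z)) = Mul(Add(1, z), Add(-3, z)))
Add(-33, Mul(Mul(-6, 11), Mul(F, Add(7, Function('w')(5, 5))))) = Add(-33, Mul(Mul(-6, 11), Mul(4, Add(7, Add(-3, Pow(5, 2), Mul(-2, 5)))))) = Add(-33, Mul(-66, Mul(4, Add(7, Add(-3, 25, -10))))) = Add(-33, Mul(-66, Mul(4, Add(7, 12)))) = Add(-33, Mul(-66, Mul(4, 19))) = Add(-33, Mul(-66, 76)) = Add(-33, -5016) = -5049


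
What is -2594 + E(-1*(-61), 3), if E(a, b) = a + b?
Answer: -2530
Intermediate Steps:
-2594 + E(-1*(-61), 3) = -2594 + (-1*(-61) + 3) = -2594 + (61 + 3) = -2594 + 64 = -2530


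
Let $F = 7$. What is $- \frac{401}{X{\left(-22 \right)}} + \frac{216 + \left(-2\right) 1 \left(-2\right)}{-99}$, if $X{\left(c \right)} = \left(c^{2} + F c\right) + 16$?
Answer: $- \frac{10529}{3114} \approx -3.3812$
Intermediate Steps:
$X{\left(c \right)} = 16 + c^{2} + 7 c$ ($X{\left(c \right)} = \left(c^{2} + 7 c\right) + 16 = 16 + c^{2} + 7 c$)
$- \frac{401}{X{\left(-22 \right)}} + \frac{216 + \left(-2\right) 1 \left(-2\right)}{-99} = - \frac{401}{16 + \left(-22\right)^{2} + 7 \left(-22\right)} + \frac{216 + \left(-2\right) 1 \left(-2\right)}{-99} = - \frac{401}{16 + 484 - 154} + \left(216 - -4\right) \left(- \frac{1}{99}\right) = - \frac{401}{346} + \left(216 + 4\right) \left(- \frac{1}{99}\right) = \left(-401\right) \frac{1}{346} + 220 \left(- \frac{1}{99}\right) = - \frac{401}{346} - \frac{20}{9} = - \frac{10529}{3114}$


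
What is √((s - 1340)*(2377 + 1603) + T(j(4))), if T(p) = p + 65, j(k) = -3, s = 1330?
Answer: I*√39738 ≈ 199.34*I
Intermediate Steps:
T(p) = 65 + p
√((s - 1340)*(2377 + 1603) + T(j(4))) = √((1330 - 1340)*(2377 + 1603) + (65 - 3)) = √(-10*3980 + 62) = √(-39800 + 62) = √(-39738) = I*√39738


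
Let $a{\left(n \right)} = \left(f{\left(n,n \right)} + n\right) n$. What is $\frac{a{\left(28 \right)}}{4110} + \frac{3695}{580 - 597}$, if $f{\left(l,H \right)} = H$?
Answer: $- \frac{7579897}{34935} \approx -216.97$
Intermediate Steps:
$a{\left(n \right)} = 2 n^{2}$ ($a{\left(n \right)} = \left(n + n\right) n = 2 n n = 2 n^{2}$)
$\frac{a{\left(28 \right)}}{4110} + \frac{3695}{580 - 597} = \frac{2 \cdot 28^{2}}{4110} + \frac{3695}{580 - 597} = 2 \cdot 784 \cdot \frac{1}{4110} + \frac{3695}{580 - 597} = 1568 \cdot \frac{1}{4110} + \frac{3695}{-17} = \frac{784}{2055} + 3695 \left(- \frac{1}{17}\right) = \frac{784}{2055} - \frac{3695}{17} = - \frac{7579897}{34935}$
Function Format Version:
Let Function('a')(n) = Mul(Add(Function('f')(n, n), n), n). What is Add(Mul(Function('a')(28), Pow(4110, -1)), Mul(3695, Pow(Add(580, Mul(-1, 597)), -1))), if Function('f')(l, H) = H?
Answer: Rational(-7579897, 34935) ≈ -216.97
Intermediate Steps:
Function('a')(n) = Mul(2, Pow(n, 2)) (Function('a')(n) = Mul(Add(n, n), n) = Mul(Mul(2, n), n) = Mul(2, Pow(n, 2)))
Add(Mul(Function('a')(28), Pow(4110, -1)), Mul(3695, Pow(Add(580, Mul(-1, 597)), -1))) = Add(Mul(Mul(2, Pow(28, 2)), Pow(4110, -1)), Mul(3695, Pow(Add(580, Mul(-1, 597)), -1))) = Add(Mul(Mul(2, 784), Rational(1, 4110)), Mul(3695, Pow(Add(580, -597), -1))) = Add(Mul(1568, Rational(1, 4110)), Mul(3695, Pow(-17, -1))) = Add(Rational(784, 2055), Mul(3695, Rational(-1, 17))) = Add(Rational(784, 2055), Rational(-3695, 17)) = Rational(-7579897, 34935)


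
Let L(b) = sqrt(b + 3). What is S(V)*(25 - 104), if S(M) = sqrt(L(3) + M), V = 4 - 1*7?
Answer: -79*I*sqrt(3 - sqrt(6)) ≈ -58.615*I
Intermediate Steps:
L(b) = sqrt(3 + b)
V = -3 (V = 4 - 7 = -3)
S(M) = sqrt(M + sqrt(6)) (S(M) = sqrt(sqrt(3 + 3) + M) = sqrt(sqrt(6) + M) = sqrt(M + sqrt(6)))
S(V)*(25 - 104) = sqrt(-3 + sqrt(6))*(25 - 104) = sqrt(-3 + sqrt(6))*(-79) = -79*sqrt(-3 + sqrt(6))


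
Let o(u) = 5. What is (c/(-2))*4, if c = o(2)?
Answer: -10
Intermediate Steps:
c = 5
(c/(-2))*4 = (5/(-2))*4 = -1/2*5*4 = -5/2*4 = -10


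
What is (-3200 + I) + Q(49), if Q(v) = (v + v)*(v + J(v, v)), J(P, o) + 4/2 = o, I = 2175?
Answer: 8383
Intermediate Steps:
J(P, o) = -2 + o
Q(v) = 2*v*(-2 + 2*v) (Q(v) = (v + v)*(v + (-2 + v)) = (2*v)*(-2 + 2*v) = 2*v*(-2 + 2*v))
(-3200 + I) + Q(49) = (-3200 + 2175) + 4*49*(-1 + 49) = -1025 + 4*49*48 = -1025 + 9408 = 8383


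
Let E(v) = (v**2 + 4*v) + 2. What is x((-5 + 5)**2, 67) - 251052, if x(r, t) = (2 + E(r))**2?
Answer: -251036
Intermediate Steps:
E(v) = 2 + v**2 + 4*v
x(r, t) = (4 + r**2 + 4*r)**2 (x(r, t) = (2 + (2 + r**2 + 4*r))**2 = (4 + r**2 + 4*r)**2)
x((-5 + 5)**2, 67) - 251052 = (4 + ((-5 + 5)**2)**2 + 4*(-5 + 5)**2)**2 - 251052 = (4 + (0**2)**2 + 4*0**2)**2 - 251052 = (4 + 0**2 + 4*0)**2 - 251052 = (4 + 0 + 0)**2 - 251052 = 4**2 - 251052 = 16 - 251052 = -251036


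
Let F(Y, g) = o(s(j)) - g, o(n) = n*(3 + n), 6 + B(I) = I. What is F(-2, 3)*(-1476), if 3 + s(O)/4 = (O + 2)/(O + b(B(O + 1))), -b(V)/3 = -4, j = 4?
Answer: -111807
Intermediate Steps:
B(I) = -6 + I
b(V) = 12 (b(V) = -3*(-4) = 12)
s(O) = -12 + 4*(2 + O)/(12 + O) (s(O) = -12 + 4*((O + 2)/(O + 12)) = -12 + 4*((2 + O)/(12 + O)) = -12 + 4*(2 + O)/(12 + O))
F(Y, g) = 315/4 - g (F(Y, g) = (8*(-17 - 1*4)/(12 + 4))*(3 + 8*(-17 - 1*4)/(12 + 4)) - g = (8*(-17 - 4)/16)*(3 + 8*(-17 - 4)/16) - g = (8*(1/16)*(-21))*(3 + 8*(1/16)*(-21)) - g = -21*(3 - 21/2)/2 - g = -21/2*(-15/2) - g = 315/4 - g)
F(-2, 3)*(-1476) = (315/4 - 1*3)*(-1476) = (315/4 - 3)*(-1476) = (303/4)*(-1476) = -111807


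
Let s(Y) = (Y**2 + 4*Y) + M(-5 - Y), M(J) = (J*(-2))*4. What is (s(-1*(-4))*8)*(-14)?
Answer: -11648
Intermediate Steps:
M(J) = -8*J (M(J) = -2*J*4 = -8*J)
s(Y) = 40 + Y**2 + 12*Y (s(Y) = (Y**2 + 4*Y) - 8*(-5 - Y) = (Y**2 + 4*Y) + (40 + 8*Y) = 40 + Y**2 + 12*Y)
(s(-1*(-4))*8)*(-14) = ((40 + (-1*(-4))**2 + 12*(-1*(-4)))*8)*(-14) = ((40 + 4**2 + 12*4)*8)*(-14) = ((40 + 16 + 48)*8)*(-14) = (104*8)*(-14) = 832*(-14) = -11648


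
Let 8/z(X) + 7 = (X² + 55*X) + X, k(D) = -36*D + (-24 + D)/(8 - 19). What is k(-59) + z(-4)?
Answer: 5041017/2365 ≈ 2131.5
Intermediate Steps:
k(D) = 24/11 - 397*D/11 (k(D) = -36*D + (-24 + D)/(-11) = -36*D + (-24 + D)*(-1/11) = -36*D + (24/11 - D/11) = 24/11 - 397*D/11)
z(X) = 8/(-7 + X² + 56*X) (z(X) = 8/(-7 + ((X² + 55*X) + X)) = 8/(-7 + (X² + 56*X)) = 8/(-7 + X² + 56*X))
k(-59) + z(-4) = (24/11 - 397/11*(-59)) + 8/(-7 + (-4)² + 56*(-4)) = (24/11 + 23423/11) + 8/(-7 + 16 - 224) = 23447/11 + 8/(-215) = 23447/11 + 8*(-1/215) = 23447/11 - 8/215 = 5041017/2365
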